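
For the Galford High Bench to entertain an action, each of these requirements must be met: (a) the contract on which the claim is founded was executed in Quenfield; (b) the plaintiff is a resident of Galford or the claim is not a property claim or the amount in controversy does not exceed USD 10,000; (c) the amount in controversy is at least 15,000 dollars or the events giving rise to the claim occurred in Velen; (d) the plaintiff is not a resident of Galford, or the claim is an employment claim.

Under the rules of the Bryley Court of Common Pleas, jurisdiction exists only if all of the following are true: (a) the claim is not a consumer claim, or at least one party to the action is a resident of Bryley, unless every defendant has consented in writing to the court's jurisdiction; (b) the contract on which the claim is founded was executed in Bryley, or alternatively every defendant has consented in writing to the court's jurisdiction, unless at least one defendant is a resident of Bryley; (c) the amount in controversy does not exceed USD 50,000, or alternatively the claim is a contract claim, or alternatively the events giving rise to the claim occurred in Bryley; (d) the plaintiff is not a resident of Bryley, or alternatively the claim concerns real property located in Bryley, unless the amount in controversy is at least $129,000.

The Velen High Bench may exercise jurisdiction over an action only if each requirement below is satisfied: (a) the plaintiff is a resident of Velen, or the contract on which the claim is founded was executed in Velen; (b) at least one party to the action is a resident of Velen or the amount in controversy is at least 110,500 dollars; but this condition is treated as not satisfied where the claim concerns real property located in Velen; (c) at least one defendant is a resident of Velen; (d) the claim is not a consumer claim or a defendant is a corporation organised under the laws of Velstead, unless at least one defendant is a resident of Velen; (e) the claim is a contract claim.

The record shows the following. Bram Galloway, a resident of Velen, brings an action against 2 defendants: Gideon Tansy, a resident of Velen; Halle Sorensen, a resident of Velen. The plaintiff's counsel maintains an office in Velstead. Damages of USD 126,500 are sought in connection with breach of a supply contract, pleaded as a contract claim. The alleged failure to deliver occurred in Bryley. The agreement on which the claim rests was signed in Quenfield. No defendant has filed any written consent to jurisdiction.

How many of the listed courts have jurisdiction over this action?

2

The Galford High Bench:
  (a) The contract was executed in Quenfield. Condition met.
  (b) The claim is a contract claim, not a property claim, so this disjunct is met. Satisfied.
  (c) The amount in controversy is USD 126,500, which meets the 15,000 dollars floor, which satisfies one of the alternatives. Condition met.
  (d) The plaintiff resides in Velen, which is not Galford, so one alternative holds. Condition met.
  → Every requirement is satisfied — jurisdiction.
The Bryley Court of Common Pleas:
  (a) The claim is a contract claim, not a consumer claim, so this disjunct is met. Met.
  (b) The contract was executed in Quenfield, not Bryley; no such written consent has been filed — none of the alternatives is met. The proviso offers no rescue either, since no defendant resides in Bryley (they reside in Velen, Velen). Not met.
  (c) The claim is a contract claim, which satisfies one of the alternatives. Condition met.
  (d) The plaintiff resides in Velen, which is not Bryley, which satisfies one of the alternatives. Met.
  → No jurisdiction.
The Velen High Bench:
  (a) The plaintiff resides in Velen, so one alternative holds. Satisfied.
  (b) Bram Galloway resides in Velen, so this disjunct is met. The carve-out does not apply: the claim does not concern real property. Met.
  (c) Gideon Tansy resides in Velen. Satisfied.
  (d) The claim is a contract claim, not a consumer claim — that alternative is enough. Satisfied.
  (e) The claim is a contract claim. Met.
  → Every requirement is satisfied — jurisdiction.
Courts with jurisdiction: the Galford High Bench, the Velen High Bench — 2 in total.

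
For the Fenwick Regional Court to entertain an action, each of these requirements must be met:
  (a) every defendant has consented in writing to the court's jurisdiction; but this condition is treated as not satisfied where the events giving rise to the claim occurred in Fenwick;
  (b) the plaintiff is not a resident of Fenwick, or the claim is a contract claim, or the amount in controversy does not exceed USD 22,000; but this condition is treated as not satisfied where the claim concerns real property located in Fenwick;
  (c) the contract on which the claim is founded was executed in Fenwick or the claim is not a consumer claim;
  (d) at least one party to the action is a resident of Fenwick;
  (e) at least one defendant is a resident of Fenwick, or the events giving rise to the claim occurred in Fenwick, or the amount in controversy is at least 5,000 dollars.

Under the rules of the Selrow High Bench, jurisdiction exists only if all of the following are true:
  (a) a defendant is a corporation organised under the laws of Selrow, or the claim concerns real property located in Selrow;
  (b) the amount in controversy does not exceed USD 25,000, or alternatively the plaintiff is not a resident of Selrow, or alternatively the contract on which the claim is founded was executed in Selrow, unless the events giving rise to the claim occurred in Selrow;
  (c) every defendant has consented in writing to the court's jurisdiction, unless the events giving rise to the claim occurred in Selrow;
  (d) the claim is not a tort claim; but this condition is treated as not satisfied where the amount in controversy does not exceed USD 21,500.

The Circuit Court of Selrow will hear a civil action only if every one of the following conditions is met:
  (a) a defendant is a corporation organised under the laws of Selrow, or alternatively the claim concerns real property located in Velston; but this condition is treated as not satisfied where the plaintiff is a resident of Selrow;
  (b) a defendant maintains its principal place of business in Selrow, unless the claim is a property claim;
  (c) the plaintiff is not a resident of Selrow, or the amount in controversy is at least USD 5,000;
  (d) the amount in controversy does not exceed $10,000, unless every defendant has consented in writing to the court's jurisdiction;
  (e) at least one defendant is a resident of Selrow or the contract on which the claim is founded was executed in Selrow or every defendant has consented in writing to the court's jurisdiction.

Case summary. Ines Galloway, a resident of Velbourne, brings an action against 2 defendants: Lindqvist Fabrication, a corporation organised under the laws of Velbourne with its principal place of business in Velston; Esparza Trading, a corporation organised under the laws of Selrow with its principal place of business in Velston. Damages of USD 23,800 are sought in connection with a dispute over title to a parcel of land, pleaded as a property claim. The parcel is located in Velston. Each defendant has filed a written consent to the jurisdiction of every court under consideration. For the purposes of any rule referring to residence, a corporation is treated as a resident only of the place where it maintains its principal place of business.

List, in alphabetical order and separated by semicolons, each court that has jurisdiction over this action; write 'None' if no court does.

the Circuit Court of Selrow; the Selrow High Bench

The Fenwick Regional Court:
  (a) Every defendant has filed written consent. The exception is not triggered, since the operative events occurred in Velston, not Fenwick. Condition met.
  (b) The plaintiff resides in Velbourne, which is not Fenwick, which satisfies one of the alternatives. The exception is not triggered, since the property lies in Velston, not Fenwick. Condition met.
  (c) The claim is a property claim, not a consumer claim, so one alternative holds. Satisfied.
  (d) No party resides in Fenwick. Fails.
  (e) The amount in controversy is 23,800 dollars, which meets the $5,000 floor — that alternative is enough. Satisfied.
  → The court lacks jurisdiction.
The Selrow High Bench:
  (a) Esparza Trading is organised under the laws of Selrow — that alternative is enough. Satisfied.
  (b) The amount in controversy is USD 23,800, within the USD 25,000 ceiling, so this disjunct is met. Satisfied.
  (c) Every defendant has filed written consent. Met.
  (d) The claim is a property claim, not a tort claim. And the carve-out is inapplicable — the amount in controversy is $23,800, above the USD 21,500 ceiling. Satisfied.
  → Every requirement is satisfied — jurisdiction.
The Circuit Court of Selrow:
  (a) Esparza Trading is organised under the laws of Selrow, which satisfies one of the alternatives. And the carve-out is inapplicable — the plaintiff resides in Velbourne, not Selrow. Condition met.
  (b) The corporate defendant(s) have their principal place of business in Velston, not Selrow. However, the claim is a property claim, so the 'unless' proviso supplies this condition. Satisfied.
  (c) The plaintiff resides in Velbourne, which is not Selrow — that alternative is enough. Condition met.
  (d) The amount in controversy is USD 23,800, above the $10,000 ceiling. The proviso rescues it, though: every defendant has filed written consent. Met.
  (e) Every defendant has filed written consent, so one alternative holds. Satisfied.
  → Every requirement is satisfied — jurisdiction.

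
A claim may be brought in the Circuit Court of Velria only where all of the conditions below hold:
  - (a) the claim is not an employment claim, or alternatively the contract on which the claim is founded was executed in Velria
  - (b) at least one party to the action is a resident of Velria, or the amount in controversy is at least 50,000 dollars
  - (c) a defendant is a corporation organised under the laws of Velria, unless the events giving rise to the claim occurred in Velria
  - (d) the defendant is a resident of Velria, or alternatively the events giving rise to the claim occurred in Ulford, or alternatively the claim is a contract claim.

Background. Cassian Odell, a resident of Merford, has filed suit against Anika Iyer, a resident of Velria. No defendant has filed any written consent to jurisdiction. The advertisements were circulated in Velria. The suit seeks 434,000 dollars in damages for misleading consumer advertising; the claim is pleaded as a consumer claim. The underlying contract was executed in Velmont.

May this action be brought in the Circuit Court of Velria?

Yes

The Circuit Court of Velria:
  (a) The claim is a consumer claim, not an employment claim — that alternative is enough. Met.
  (b) Anika Iyer resides in Velria, which satisfies one of the alternatives. Satisfied.
  (c) No defendant is a corporation. But the operative events occurred in Velria, and the 'unless' clause therefore excuses the requirement. Condition met.
  (d) The defendant resides in Velria, so this disjunct is met. Condition met.
  → Jurisdiction lies.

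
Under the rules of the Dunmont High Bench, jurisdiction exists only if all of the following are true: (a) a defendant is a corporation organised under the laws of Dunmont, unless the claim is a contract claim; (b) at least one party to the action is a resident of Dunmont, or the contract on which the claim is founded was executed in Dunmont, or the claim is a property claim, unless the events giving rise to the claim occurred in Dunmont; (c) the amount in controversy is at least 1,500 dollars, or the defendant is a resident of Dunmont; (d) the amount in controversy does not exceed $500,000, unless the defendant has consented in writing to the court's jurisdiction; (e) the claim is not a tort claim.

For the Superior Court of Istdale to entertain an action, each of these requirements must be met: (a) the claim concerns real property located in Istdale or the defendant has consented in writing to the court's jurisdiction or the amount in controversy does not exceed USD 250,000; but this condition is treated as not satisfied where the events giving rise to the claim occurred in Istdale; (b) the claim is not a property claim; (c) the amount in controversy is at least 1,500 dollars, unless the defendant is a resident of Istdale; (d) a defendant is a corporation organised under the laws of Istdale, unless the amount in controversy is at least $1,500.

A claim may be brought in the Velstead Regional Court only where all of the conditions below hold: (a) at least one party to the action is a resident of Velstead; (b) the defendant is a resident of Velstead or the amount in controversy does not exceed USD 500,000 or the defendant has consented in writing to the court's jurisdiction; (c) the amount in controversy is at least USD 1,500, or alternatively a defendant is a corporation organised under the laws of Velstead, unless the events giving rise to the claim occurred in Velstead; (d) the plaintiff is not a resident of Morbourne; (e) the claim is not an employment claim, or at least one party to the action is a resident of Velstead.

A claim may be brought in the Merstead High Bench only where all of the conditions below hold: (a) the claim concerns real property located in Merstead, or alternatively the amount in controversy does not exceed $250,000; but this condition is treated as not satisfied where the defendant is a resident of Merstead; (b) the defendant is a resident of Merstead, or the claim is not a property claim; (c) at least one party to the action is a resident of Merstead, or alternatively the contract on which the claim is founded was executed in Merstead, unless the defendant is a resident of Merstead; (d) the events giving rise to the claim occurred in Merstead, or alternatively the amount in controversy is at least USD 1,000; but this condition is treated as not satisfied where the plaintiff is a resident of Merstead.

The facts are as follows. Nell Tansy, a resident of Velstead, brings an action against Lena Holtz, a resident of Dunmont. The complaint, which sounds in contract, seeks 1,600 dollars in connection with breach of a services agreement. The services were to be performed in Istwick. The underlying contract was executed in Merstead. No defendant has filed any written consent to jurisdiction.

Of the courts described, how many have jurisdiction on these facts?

4

The Dunmont High Bench:
  (a) No defendant is a corporation. But the claim is a contract claim, and the 'unless' clause therefore excuses the requirement. Satisfied.
  (b) Lena Holtz resides in Dunmont — that alternative is enough. Satisfied.
  (c) The amount in controversy is USD 1,600, which meets the 1,500 dollars floor, which satisfies one of the alternatives. Satisfied.
  (d) The amount in controversy is 1,600 dollars, within the USD 500,000 ceiling. Condition met.
  (e) The claim is a contract claim, not a tort claim. Satisfied.
  → Every requirement is satisfied — jurisdiction.
The Superior Court of Istdale:
  (a) The amount in controversy is 1,600 dollars, within the $250,000 ceiling — that alternative is enough. The carve-out does not apply: the operative events occurred in Istwick, not Istdale. Met.
  (b) The claim is a contract claim, not a property claim. Condition met.
  (c) The amount in controversy is $1,600, which meets the USD 1,500 floor. Met.
  (d) No defendant is a corporation. But the amount in controversy is $1,600, which meets the USD 1,500 floor, and the 'unless' clause therefore excuses the requirement. Satisfied.
  → Every requirement is satisfied — jurisdiction.
The Velstead Regional Court:
  (a) Nell Tansy resides in Velstead. Met.
  (b) The amount in controversy is USD 1,600, within the $500,000 ceiling, which satisfies one of the alternatives. Met.
  (c) The amount in controversy is $1,600, which meets the 1,500 dollars floor, which satisfies one of the alternatives. Satisfied.
  (d) The plaintiff resides in Velstead, which is not Morbourne. Satisfied.
  (e) The claim is a contract claim, not an employment claim — that alternative is enough. Condition met.
  → The court has jurisdiction.
The Merstead High Bench:
  (a) The amount in controversy is $1,600, within the USD 250,000 ceiling, so this disjunct is met. And the carve-out is inapplicable — the defendant resides in Dunmont, not Merstead. Satisfied.
  (b) The claim is a contract claim, not a property claim, which satisfies one of the alternatives. Met.
  (c) The contract was executed in Merstead, so one alternative holds. Met.
  (d) The amount in controversy is 1,600 dollars, which meets the $1,000 floor, so one alternative holds. And the carve-out is inapplicable — the plaintiff resides in Velstead, not Merstead. Condition met.
  → The court has jurisdiction.
Courts with jurisdiction: the Dunmont High Bench, the Superior Court of Istdale, the Velstead Regional Court, the Merstead High Bench — 4 in total.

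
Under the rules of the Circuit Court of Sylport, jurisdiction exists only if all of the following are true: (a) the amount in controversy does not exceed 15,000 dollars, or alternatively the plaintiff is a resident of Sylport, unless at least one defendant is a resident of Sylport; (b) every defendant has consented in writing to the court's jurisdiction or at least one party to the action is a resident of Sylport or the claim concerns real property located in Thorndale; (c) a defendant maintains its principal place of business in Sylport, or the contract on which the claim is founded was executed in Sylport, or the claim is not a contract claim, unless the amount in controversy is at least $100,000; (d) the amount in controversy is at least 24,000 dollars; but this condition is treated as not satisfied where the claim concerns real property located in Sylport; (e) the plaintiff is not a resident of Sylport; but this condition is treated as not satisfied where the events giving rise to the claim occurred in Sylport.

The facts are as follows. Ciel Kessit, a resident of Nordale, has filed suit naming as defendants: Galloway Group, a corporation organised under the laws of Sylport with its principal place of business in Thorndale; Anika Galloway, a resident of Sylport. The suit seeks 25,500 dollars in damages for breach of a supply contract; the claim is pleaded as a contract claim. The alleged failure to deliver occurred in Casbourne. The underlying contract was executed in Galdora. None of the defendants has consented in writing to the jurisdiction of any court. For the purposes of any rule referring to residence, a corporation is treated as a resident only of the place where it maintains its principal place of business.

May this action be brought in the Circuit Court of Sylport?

The Circuit Court of Sylport:
  (a) The amount in controversy is $25,500, above the 15,000 dollars ceiling; the plaintiff resides in Nordale, not Sylport — none of the alternatives is met. But Anika Galloway resides in Sylport, and the 'unless' clause therefore excuses the requirement. Condition met.
  (b) Anika Galloway resides in Sylport, which satisfies one of the alternatives. Condition met.
  (c) The corporate defendant(s) have their principal place of business in Thorndale, not Sylport; the contract was executed in Galdora, not Sylport; the claim is a contract claim — every alternative fails. Nor does the 'unless' clause help: the amount in controversy is 25,500 dollars, below the $100,000 floor. Not satisfied.
  (d) The amount in controversy is USD 25,500, which meets the $24,000 floor. And the carve-out is inapplicable — the claim does not concern real property. Satisfied.
  (e) The plaintiff resides in Nordale, which is not Sylport. The carve-out does not apply: the operative events occurred in Casbourne, not Sylport. Satisfied.
  → No jurisdiction.

No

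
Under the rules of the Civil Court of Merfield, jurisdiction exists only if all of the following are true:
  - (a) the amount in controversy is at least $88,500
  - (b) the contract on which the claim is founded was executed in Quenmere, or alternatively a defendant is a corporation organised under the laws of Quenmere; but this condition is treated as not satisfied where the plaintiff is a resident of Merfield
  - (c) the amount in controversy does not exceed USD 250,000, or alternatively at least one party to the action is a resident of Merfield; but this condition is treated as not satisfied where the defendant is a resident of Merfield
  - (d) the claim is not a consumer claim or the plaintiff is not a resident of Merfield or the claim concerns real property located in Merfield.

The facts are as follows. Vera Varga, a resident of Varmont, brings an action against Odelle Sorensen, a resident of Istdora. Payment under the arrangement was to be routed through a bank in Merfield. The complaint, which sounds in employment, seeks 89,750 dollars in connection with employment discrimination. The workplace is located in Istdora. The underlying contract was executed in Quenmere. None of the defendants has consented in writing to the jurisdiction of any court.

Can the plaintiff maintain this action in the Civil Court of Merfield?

The Civil Court of Merfield:
  (a) The amount in controversy is $89,750, which meets the 88,500 dollars floor. Condition met.
  (b) The contract was executed in Quenmere, which satisfies one of the alternatives. And the carve-out is inapplicable — the plaintiff resides in Varmont, not Merfield. Condition met.
  (c) The amount in controversy is 89,750 dollars, within the $250,000 ceiling, so this disjunct is met. The carve-out does not apply: the defendant resides in Istdora, not Merfield. Condition met.
  (d) The claim is an employment claim, not a consumer claim, so this disjunct is met. Satisfied.
  → All conditions met; jurisdiction exists.

Yes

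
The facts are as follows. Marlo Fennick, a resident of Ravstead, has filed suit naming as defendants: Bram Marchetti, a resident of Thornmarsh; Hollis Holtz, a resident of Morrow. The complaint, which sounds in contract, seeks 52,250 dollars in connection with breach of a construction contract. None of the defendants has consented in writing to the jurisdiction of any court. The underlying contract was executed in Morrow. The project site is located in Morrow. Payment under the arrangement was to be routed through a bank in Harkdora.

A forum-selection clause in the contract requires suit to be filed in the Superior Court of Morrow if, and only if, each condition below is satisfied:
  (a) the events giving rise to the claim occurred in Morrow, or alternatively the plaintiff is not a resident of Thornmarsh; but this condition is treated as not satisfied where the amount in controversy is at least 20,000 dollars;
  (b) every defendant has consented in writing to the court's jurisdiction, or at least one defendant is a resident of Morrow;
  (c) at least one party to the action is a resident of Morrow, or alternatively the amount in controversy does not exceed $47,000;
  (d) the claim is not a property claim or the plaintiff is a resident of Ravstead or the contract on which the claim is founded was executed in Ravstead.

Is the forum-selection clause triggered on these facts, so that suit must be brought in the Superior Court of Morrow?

The Superior Court of Morrow:
  (a) The operative events occurred in Morrow, so one alternative holds. But the amount in controversy is 52,250 dollars, which meets the $20,000 floor, triggering the carve-out and defeating this condition. Fails.
  (b) Hollis Holtz resides in Morrow, so one alternative holds. Met.
  (c) Hollis Holtz resides in Morrow, which satisfies one of the alternatives. Satisfied.
  (d) The claim is a contract claim, not a property claim — that alternative is enough. Satisfied.
  → Forum clause is not triggered.

No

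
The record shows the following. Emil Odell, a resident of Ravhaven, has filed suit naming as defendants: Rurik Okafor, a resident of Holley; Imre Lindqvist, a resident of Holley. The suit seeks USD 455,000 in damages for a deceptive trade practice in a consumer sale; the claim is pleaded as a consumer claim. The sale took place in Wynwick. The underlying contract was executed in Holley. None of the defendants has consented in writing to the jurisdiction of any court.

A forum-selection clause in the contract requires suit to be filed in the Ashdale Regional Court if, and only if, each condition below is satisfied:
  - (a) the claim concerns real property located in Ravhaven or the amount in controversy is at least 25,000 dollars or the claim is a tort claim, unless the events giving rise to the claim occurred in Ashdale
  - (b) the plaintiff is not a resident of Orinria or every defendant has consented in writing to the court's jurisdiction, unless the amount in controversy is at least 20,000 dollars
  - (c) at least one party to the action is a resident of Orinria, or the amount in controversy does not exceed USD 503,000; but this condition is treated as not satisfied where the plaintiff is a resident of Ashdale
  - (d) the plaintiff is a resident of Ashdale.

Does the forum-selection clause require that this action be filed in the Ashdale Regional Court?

No

The Ashdale Regional Court:
  (a) The amount in controversy is USD 455,000, which meets the $25,000 floor, so this disjunct is met. Satisfied.
  (b) The plaintiff resides in Ravhaven, which is not Orinria, which satisfies one of the alternatives. Condition met.
  (c) The amount in controversy is $455,000, within the $503,000 ceiling, so this disjunct is met. And the carve-out is inapplicable — the plaintiff resides in Ravhaven, not Ashdale. Met.
  (d) The plaintiff resides in Ravhaven, not Ashdale. Not satisfied.
  → The clause does not apply.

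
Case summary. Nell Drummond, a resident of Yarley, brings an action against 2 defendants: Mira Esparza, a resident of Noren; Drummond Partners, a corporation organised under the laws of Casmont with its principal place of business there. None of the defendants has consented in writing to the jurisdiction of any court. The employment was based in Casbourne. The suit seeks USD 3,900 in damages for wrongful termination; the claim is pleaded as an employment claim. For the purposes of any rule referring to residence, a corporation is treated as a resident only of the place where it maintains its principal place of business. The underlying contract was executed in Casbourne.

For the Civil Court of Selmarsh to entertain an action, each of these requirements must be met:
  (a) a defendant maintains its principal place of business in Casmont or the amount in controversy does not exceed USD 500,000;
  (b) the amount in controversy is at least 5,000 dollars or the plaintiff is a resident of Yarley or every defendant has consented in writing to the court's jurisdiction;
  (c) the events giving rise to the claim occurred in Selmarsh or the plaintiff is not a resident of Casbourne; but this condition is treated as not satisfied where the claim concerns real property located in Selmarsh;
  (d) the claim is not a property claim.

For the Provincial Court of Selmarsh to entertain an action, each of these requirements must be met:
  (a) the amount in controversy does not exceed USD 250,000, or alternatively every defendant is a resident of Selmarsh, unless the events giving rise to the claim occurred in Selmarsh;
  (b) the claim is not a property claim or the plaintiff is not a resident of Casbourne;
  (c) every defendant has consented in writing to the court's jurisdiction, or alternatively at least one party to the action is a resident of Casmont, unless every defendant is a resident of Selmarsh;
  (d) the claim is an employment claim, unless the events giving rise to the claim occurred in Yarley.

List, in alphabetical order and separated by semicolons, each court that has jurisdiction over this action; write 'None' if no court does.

the Civil Court of Selmarsh; the Provincial Court of Selmarsh

The Civil Court of Selmarsh:
  (a) Drummond Partners has its principal place of business in Casmont, which satisfies one of the alternatives. Condition met.
  (b) The plaintiff resides in Yarley, so this disjunct is met. Satisfied.
  (c) The plaintiff resides in Yarley, which is not Casbourne, which satisfies one of the alternatives. The exception is not triggered, since the claim does not concern real property. Condition met.
  (d) The claim is an employment claim, not a property claim. Condition met.
  → All conditions met; jurisdiction exists.
The Provincial Court of Selmarsh:
  (a) The amount in controversy is 3,900 dollars, within the $250,000 ceiling, which satisfies one of the alternatives. Met.
  (b) The claim is an employment claim, not a property claim — that alternative is enough. Satisfied.
  (c) Drummond Partners resides in Casmont — that alternative is enough. Condition met.
  (d) The claim is an employment claim. Satisfied.
  → Every requirement is satisfied — jurisdiction.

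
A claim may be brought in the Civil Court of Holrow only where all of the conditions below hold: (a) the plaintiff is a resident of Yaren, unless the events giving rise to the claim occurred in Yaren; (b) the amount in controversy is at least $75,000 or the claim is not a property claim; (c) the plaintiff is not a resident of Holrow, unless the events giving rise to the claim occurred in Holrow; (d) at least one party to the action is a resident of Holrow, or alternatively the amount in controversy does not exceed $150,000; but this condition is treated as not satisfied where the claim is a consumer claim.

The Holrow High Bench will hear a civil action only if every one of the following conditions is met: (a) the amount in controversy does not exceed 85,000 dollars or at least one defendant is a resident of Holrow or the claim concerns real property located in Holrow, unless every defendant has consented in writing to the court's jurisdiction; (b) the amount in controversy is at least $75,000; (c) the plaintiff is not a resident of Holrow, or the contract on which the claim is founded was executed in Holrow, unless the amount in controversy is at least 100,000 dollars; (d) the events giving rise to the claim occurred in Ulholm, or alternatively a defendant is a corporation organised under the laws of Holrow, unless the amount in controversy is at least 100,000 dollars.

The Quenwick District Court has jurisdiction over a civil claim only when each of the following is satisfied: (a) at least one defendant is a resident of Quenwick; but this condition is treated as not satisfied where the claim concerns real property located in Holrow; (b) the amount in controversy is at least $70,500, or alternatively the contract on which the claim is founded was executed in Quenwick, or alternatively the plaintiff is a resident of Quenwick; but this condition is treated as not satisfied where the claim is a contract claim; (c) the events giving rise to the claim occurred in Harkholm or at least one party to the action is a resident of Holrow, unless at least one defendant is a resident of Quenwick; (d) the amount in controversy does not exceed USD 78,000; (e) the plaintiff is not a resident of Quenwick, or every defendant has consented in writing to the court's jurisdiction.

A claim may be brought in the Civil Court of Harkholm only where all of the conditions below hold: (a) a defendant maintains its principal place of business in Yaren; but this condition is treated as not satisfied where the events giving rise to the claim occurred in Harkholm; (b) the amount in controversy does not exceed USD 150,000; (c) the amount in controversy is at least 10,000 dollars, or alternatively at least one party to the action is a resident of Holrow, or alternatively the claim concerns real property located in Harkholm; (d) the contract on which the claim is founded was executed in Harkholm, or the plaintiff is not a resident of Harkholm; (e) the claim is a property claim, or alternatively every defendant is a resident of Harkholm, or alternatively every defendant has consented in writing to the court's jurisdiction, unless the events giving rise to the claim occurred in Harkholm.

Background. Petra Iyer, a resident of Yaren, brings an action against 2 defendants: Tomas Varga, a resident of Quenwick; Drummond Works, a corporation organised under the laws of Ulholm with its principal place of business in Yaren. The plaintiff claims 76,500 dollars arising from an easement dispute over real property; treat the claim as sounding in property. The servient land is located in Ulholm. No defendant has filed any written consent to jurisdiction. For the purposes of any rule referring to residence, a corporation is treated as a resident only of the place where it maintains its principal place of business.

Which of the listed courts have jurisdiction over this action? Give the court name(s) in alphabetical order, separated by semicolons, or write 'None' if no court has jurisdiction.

the Civil Court of Harkholm; the Civil Court of Holrow; the Holrow High Bench; the Quenwick District Court

The Civil Court of Holrow:
  (a) The plaintiff resides in Yaren. Satisfied.
  (b) The amount in controversy is 76,500 dollars, which meets the $75,000 floor, so this disjunct is met. Satisfied.
  (c) The plaintiff resides in Yaren, which is not Holrow. Met.
  (d) The amount in controversy is 76,500 dollars, within the $150,000 ceiling, so one alternative holds. The carve-out does not apply: the claim is a property claim, not a consumer claim. Met.
  → Every requirement is satisfied — jurisdiction.
The Holrow High Bench:
  (a) The amount in controversy is $76,500, within the $85,000 ceiling, so one alternative holds. Condition met.
  (b) The amount in controversy is $76,500, which meets the 75,000 dollars floor. Satisfied.
  (c) The plaintiff resides in Yaren, which is not Holrow, which satisfies one of the alternatives. Met.
  (d) The operative events occurred in Ulholm — that alternative is enough. Met.
  → Jurisdiction lies.
The Quenwick District Court:
  (a) Tomas Varga resides in Quenwick. The exception is not triggered, since the property lies in Ulholm, not Holrow. Condition met.
  (b) The amount in controversy is 76,500 dollars, which meets the 70,500 dollars floor, which satisfies one of the alternatives. The carve-out does not apply: the claim is a property claim, not a contract claim. Condition met.
  (c) The operative events occurred in Ulholm, not Harkholm; no party resides in Holrow — every alternative fails. The proviso rescues it, though: Tomas Varga resides in Quenwick. Condition met.
  (d) The amount in controversy is $76,500, within the $78,000 ceiling. Satisfied.
  (e) The plaintiff resides in Yaren, which is not Quenwick, so this disjunct is met. Met.
  → Jurisdiction lies.
The Civil Court of Harkholm:
  (a) Drummond Works has its principal place of business in Yaren. The exception is not triggered, since the operative events occurred in Ulholm, not Harkholm. Met.
  (b) The amount in controversy is $76,500, within the 150,000 dollars ceiling. Met.
  (c) The amount in controversy is USD 76,500, which meets the USD 10,000 floor, which satisfies one of the alternatives. Satisfied.
  (d) The plaintiff resides in Yaren, which is not Harkholm, which satisfies one of the alternatives. Satisfied.
  (e) The claim is a property claim — that alternative is enough. Condition met.
  → The court has jurisdiction.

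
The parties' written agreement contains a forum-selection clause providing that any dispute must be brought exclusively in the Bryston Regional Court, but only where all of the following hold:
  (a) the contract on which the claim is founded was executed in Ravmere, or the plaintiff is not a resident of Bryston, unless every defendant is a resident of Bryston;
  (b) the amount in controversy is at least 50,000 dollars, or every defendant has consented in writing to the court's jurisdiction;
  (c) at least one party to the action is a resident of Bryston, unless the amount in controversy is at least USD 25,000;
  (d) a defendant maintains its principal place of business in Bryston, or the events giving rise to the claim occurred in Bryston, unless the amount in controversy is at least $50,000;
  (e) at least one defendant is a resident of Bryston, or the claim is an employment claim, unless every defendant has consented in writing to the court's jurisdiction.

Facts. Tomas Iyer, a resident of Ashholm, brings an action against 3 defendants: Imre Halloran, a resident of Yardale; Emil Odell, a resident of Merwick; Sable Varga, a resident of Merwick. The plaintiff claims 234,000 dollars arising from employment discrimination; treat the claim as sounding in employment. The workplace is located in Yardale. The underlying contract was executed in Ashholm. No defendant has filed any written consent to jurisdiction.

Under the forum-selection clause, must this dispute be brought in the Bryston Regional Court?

The Bryston Regional Court:
  (a) The plaintiff resides in Ashholm, which is not Bryston, so this disjunct is met. Satisfied.
  (b) The amount in controversy is USD 234,000, which meets the $50,000 floor — that alternative is enough. Condition met.
  (c) No party resides in Bryston. But the amount in controversy is USD 234,000, which meets the USD 25,000 floor, and the 'unless' clause therefore excuses the requirement. Met.
  (d) No defendant is a corporation; the operative events occurred in Yardale, not Bryston — every alternative fails. The proviso rescues it, though: the amount in controversy is 234,000 dollars, which meets the 50,000 dollars floor. Met.
  (e) The claim is an employment claim, which satisfies one of the alternatives. Met.
  → Forum clause is triggered.

Yes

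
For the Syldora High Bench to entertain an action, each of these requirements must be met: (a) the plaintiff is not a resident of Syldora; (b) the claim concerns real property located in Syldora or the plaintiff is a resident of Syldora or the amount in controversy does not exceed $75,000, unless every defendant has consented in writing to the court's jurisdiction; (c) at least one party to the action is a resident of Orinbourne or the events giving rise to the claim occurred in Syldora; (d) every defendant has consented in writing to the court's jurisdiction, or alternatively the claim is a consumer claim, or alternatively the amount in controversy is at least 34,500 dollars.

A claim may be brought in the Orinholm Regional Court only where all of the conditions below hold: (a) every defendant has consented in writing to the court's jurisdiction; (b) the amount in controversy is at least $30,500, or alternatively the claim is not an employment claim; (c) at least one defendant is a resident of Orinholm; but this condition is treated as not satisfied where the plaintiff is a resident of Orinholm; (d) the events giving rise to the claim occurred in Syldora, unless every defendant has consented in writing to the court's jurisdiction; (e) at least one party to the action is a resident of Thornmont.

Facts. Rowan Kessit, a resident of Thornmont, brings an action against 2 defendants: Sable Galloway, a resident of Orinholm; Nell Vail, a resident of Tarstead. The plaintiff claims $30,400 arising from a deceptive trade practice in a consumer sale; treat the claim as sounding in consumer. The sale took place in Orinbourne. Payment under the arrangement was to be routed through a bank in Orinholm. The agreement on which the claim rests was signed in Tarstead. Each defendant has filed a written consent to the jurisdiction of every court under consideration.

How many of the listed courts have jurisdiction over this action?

The Syldora High Bench:
  (a) The plaintiff resides in Thornmont, which is not Syldora. Satisfied.
  (b) The amount in controversy is USD 30,400, within the $75,000 ceiling, so one alternative holds. Met.
  (c) No party resides in Orinbourne; the operative events occurred in Orinbourne, not Syldora — every alternative fails. Fails.
  (d) Every defendant has filed written consent, which satisfies one of the alternatives. Met.
  → No jurisdiction.
The Orinholm Regional Court:
  (a) Every defendant has filed written consent. Satisfied.
  (b) The claim is a consumer claim, not an employment claim, so one alternative holds. Satisfied.
  (c) Sable Galloway resides in Orinholm. And the carve-out is inapplicable — the plaintiff resides in Thornmont, not Orinholm. Satisfied.
  (d) The operative events occurred in Orinbourne, not Syldora. But every defendant has filed written consent, and the 'unless' clause therefore excuses the requirement. Condition met.
  (e) Rowan Kessit resides in Thornmont. Satisfied.
  → Jurisdiction lies.
Courts with jurisdiction: the Orinholm Regional Court — 1 in total.

1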